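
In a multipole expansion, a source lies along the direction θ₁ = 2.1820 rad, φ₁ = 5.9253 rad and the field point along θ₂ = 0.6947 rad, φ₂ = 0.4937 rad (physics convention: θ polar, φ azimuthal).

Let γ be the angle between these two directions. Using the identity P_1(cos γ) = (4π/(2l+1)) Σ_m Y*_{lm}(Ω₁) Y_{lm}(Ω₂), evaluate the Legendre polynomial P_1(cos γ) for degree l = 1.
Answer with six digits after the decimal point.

-0.095483

Summing Y*_{l m}(θ₁,φ₁)·Y_{l m}(θ₂,φ₂) over m ∈ [−1, 1]; prefactor 4π/(2·1+1) = 4.188790:
  m=-1: (0.26502 - 0.09911j) × (0.19476 - 0.10481j) = 0.04123 - 0.04708j  (running Σ = 0.04123 - 0.04708j)
  m=0: (-0.28039 + 0.00000j) × (0.37537 + 0.00000j) = -0.10525 + 0.00000j  (running Σ = -0.06402 - 0.04708j)
  m=1: (-0.26502 - 0.09911j) × (-0.19476 - 0.10481j) = 0.04123 + 0.04708j  (running Σ = -0.02279 + 0.00000j)
Σ over m = -0.02279 + 0.00000j; ×(4π/3) → -0.09548 + 0.00000j. Real part: -0.095483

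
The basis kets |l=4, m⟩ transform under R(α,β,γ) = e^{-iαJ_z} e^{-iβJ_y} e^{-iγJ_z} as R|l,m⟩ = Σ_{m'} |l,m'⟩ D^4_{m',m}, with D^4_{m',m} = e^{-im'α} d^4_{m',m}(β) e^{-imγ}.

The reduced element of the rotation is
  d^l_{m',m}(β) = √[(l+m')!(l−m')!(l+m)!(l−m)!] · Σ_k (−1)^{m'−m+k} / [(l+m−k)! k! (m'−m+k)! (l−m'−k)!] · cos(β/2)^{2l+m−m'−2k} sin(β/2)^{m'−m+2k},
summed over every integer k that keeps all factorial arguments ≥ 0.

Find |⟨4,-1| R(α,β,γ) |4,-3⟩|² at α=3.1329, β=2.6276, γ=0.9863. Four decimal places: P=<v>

Split into d^4_{-1,-3}(β=2.6276) × two z-phases.
With c≡cos(β/2)=0.254177 and s≡sin(β/2)=0.967158, N=[6·120·1·5040]^{1/2}=1904.940944
k∈{0,1} keeps every argument non-negative
  k=0: (−1)^2·1904.9409/(240)·0.2542^6·0.9672^2 = +0.002002
  k=1: (−1)^3·1904.9409/(144)·0.2542^4·0.9672^4 = -0.048312
d^4_{-1,-3}(2.6276) = +0.002002 -0.048312 = -0.046310
|D^4_{-1,-3}|² = |d^4_{-1,-3}(β)|² = (-0.046310)² = 0.002145 (the z-rotation phases have unit modulus)

P=0.0021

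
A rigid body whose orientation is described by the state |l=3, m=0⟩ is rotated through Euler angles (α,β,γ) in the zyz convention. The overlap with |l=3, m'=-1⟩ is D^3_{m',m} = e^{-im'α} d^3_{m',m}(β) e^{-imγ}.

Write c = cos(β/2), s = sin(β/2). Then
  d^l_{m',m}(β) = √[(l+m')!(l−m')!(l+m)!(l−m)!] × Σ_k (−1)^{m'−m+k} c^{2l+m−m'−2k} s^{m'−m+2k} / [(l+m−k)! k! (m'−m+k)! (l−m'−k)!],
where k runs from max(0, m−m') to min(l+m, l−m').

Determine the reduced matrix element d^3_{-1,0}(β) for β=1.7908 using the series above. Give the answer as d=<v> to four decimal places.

d^3_{-1,0}(β=1.7908) via the finite sum:
With c≡cos(β/2)=0.625207 and s≡sin(β/2)=0.780459, N=[2·24·6·6]^{1/2}=41.569219
Admissible k: 1..3 (factorial args all ≥0)
  k=1: (−1)^0·41.5692/(12)·0.6252^5·0.7805^1 = +0.258261
  k=2: (−1)^1·41.5692/(4)·0.6252^3·0.7805^3 = -1.207351
  k=3: (−1)^2·41.5692/(12)·0.6252^1·0.7805^5 = +0.627141
d^3_{-1,0}(1.7908) = +0.258261 -1.207351 +0.627141 = -0.321948

d=-0.3219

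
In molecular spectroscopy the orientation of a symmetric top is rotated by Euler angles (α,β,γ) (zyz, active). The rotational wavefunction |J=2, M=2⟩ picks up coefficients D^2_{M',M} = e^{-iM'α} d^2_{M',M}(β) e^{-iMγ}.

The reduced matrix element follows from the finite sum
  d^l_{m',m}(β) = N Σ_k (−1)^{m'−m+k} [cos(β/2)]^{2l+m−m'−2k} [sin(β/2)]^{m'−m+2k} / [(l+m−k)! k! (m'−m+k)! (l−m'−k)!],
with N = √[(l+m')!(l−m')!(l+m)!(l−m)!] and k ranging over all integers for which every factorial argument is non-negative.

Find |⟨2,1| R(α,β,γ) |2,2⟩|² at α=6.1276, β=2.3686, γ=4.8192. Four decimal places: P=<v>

First d^2_{1,2}(β=2.3686), then the phase factors e^{-i(1)α} and e^{-i(2)γ}:
With c≡cos(β/2)=0.376946 and s≡sin(β/2)=0.926235, N=[6·1·24·1]^{1/2}=12.000000
Admissible k: 1..1 (factorial args all ≥0)
  k=1: (−1)^0·12.0000/(6)·0.3769^3·0.9262^1 = +0.099217
d^2_{1,2}(2.3686) = +0.099217
|D^2_{1,2}|² = |d^2_{1,2}(β)|² = (+0.099217)² = 0.009844 (the z-rotation phases have unit modulus)

P=0.0098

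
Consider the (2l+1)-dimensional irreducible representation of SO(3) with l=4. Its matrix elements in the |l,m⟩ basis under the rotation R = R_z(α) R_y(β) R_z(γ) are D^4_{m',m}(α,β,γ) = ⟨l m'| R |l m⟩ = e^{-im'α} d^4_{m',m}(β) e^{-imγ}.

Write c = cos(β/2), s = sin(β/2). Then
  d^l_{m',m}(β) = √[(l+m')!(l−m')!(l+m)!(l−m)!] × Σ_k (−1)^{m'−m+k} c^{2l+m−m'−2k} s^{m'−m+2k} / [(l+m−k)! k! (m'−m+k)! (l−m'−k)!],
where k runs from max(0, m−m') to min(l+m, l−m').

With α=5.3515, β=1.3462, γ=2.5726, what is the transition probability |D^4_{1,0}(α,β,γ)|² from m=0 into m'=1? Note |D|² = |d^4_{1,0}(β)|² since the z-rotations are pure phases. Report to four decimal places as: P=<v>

P=0.1037

Split into d^4_{1,0}(β=1.3462) × two z-phases.
Half-angle: c=0.781893, s=0.623413. N=√(120·6·24·24)=643.987578
The bounds max(0,m−m')=0 and min(l+m,l−m')=3 give 4 terms
  k=0: (−1)^1·643.9876/(144)·0.7819^7·0.6234^1 = -0.498106
  k=1: (−1)^2·643.9876/(24)·0.7819^5·0.6234^3 = +1.899895
  k=2: (−1)^3·643.9876/(24)·0.7819^3·0.6234^5 = -1.207777
  k=3: (−1)^4·643.9876/(144)·0.7819^1·0.6234^7 = +0.127965
d^4_{1,0}(1.3462) = -0.498106 +1.899895 -1.207777 +0.127965 = +0.321978
|D^4_{1,0}|² = |d^4_{1,0}(β)|² = (+0.321978)² = 0.103670 (the z-rotation phases have unit modulus)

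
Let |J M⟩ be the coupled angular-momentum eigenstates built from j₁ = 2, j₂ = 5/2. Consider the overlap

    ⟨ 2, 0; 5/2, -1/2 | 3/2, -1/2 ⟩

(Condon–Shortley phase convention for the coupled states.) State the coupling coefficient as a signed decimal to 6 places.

-0.239046  (= −√(2/35))

j₁+j₂−J=3  J+j₁−j₂=1  J−j₁+j₂=2  j₁+j₂+J+1=7
(j₁±m₁, j₂±m₂, J±M) = (2,2,2,3,1,2)
P² = 32/35
sum k=1..2:
  [1] −1/2 = -1/2
  [2] +1/4 = 1/4
S = -1/4
C² = P²·S² = 2/35 ; C = -0.239046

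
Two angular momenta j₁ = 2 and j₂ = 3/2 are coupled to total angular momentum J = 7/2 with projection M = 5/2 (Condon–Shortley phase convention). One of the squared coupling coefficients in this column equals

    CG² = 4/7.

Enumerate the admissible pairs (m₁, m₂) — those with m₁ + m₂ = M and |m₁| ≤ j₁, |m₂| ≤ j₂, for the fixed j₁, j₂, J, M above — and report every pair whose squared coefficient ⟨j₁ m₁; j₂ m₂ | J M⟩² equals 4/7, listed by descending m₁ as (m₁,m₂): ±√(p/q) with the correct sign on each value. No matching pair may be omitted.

Admissible pairs with m₁+m₂ = M = 5/2: (1,3/2), (2,1/2)
  (m₁,m₂)=(2,1/2): CG² = 3/7, CG = +√(3/7)
  (m₁,m₂)=(1,3/2): CG² = 4/7, CG = +√(4/7)   ← matches the target
Pairs with CG² = 4/7: (1,3/2): +√(4/7)

(1,3/2): +√(4/7)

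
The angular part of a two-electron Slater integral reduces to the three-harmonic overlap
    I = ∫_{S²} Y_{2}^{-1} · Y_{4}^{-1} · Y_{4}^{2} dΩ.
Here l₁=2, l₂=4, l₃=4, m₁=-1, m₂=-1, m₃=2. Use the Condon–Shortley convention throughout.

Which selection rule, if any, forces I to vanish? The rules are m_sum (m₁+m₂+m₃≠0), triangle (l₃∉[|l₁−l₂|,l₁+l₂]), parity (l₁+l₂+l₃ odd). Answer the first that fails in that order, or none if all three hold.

none

Σmᵢ = 0  ✓
l₃∈[|l₁−l₂|,l₁+l₂]=[2,6], have l₃=4  ✓
Σlᵢ = 10 ⇒ even  ✓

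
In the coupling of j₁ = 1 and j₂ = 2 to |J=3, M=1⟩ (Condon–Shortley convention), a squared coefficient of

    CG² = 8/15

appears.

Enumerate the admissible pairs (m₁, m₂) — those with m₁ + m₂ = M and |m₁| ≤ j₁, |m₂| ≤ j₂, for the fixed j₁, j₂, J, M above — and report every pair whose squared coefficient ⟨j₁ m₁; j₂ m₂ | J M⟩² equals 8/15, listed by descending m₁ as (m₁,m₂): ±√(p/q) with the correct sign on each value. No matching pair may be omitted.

Admissible pairs with m₁+m₂ = M = 1: (-1,2), (0,1), (1,0)
  (m₁,m₂)=(1,0): CG² = 2/5, CG = +√(2/5)
  (m₁,m₂)=(0,1): CG² = 8/15, CG = +√(8/15)   ← matches the target
  (m₁,m₂)=(-1,2): CG² = 1/15, CG = +√(1/15)
Pairs with CG² = 8/15: (0,1): +√(8/15)

(0,1): +√(8/15)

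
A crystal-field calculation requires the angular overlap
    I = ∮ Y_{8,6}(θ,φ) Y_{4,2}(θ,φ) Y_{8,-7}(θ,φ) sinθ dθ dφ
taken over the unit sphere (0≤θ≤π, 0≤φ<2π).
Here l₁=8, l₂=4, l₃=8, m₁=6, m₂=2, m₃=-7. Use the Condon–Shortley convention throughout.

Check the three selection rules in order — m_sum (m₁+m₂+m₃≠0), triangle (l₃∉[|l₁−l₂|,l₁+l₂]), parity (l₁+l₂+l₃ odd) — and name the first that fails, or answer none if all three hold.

m_sum

azimuthal sum: 6 + 2 − 7 = 1  ✗
4 ≤ 8 ≤ 12 (triangle on l)
L = 8 + 4 + 8 = 20 (even)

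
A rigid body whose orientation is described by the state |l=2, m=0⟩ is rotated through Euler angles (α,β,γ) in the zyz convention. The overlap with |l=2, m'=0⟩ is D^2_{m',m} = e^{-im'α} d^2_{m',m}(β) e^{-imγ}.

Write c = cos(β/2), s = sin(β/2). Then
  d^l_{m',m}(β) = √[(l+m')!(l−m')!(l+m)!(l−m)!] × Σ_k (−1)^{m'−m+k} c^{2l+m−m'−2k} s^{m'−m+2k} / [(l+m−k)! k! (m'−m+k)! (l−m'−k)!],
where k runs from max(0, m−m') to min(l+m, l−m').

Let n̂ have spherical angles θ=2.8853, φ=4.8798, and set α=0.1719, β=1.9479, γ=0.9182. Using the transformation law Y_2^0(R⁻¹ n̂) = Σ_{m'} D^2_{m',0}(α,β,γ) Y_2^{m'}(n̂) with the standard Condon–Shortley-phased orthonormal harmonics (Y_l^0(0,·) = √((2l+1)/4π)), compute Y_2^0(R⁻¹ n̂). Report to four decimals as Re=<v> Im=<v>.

Re=-0.1961 Im=0.0000

Need the full column D^2_{m',0} for m'=−2..2 at α=0.1719, β=1.9479, γ=0.9182.
cos(β/2)=0.562037, sin(β/2)=0.827112
d^2_{-2,0}: single k=2 term ⇒ +0.529339;  D = +0.498363+0.178423i
d^2_{-1,0}: k∈[1..2] ⇒ +0.359695 -0.778993 = -0.419298;  D = -0.413118-0.071723i
d^2_{0,0}: k∈[0..2] ⇒ +0.099784 -0.864407 +0.468013 = -0.296611;  D = -0.296611+0.000000i
d^2_{1,0}: k∈[0..1] ⇒ -0.359695 +0.778993 = +0.419298;  D = +0.413118-0.071723i
d^2_{2,0}: single k=0 term ⇒ +0.529339;  D = +0.498363-0.178423i
Y_2^{m'}(θ=2.8853,φ=4.8798) and Σ D·Y over m':
  (+0.4984+0.1784i)·(-0.0234+0.0082i)  (-0.4131-0.0717i)·(-0.0316-0.1868i)  (-0.2966+0.0000i)·(+0.5700+0.0000i)  (+0.4131-0.0717i)·(+0.0316-0.1868i)  (+0.4984-0.1784i)·(-0.0234-0.0082i)
Y_2^0(R⁻¹ n̂) = -0.196053+0.000000i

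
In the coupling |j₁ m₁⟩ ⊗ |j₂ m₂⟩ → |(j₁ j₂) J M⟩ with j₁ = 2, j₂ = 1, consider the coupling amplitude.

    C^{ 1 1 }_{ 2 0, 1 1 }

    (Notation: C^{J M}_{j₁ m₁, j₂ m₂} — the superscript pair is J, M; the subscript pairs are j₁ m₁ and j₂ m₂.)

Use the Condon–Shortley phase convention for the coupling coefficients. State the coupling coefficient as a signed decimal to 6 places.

triangle: 2!×2!×0!/5! = 4/120
(j±m)!: 2!×2!×2!×0!×2!×0! = 16
prefactor² = (2J+1)×Δ×N² = 8/5
  k=2: +1/(2!×0!×0!×0!×2!×0!) = 1/4
Σ = 1/4  ⇒  CG² = 8/5×(1/4)² = 1/10
CG = +√(1/10) = +0.316228

+√(1/10) ≈ +0.316228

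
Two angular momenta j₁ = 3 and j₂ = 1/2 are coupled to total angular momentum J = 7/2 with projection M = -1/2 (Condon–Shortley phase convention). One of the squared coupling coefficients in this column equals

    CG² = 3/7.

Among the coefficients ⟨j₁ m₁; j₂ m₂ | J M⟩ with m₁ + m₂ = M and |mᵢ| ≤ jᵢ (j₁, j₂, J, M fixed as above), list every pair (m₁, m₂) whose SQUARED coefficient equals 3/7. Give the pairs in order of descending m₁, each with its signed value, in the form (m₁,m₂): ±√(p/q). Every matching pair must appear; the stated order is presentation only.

Admissible pairs with m₁+m₂ = M = -1/2: (-1,1/2), (0,-1/2)
  (m₁,m₂)=(0,-1/2): CG² = 4/7, CG = +√(4/7)
  (m₁,m₂)=(-1,1/2): CG² = 3/7, CG = +√(3/7)   ← matches the target
Pairs with CG² = 3/7: (-1,1/2): +√(3/7)

(-1,1/2): +√(3/7)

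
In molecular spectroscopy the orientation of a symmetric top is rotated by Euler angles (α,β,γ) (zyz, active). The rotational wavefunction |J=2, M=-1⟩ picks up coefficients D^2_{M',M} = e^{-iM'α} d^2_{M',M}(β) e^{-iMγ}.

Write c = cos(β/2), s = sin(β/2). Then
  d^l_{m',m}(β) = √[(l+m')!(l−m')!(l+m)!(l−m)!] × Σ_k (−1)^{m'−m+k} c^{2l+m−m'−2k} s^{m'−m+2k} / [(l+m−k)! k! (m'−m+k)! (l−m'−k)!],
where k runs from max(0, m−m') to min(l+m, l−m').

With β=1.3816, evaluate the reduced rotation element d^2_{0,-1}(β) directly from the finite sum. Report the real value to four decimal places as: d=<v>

d=-0.2262

d^2_{0,-1}(β=1.3816) via the finite sum:
Half-angle: c=0.770737, s=0.637154. N=√(2·2·1·6)=4.898979
The bounds max(0,m−m')=0 and min(l+m,l−m')=1 give 2 terms
  k=0: (−1)^1·4.8990/(2)·0.7707^3·0.6372^1 = -0.714559
  k=1: (−1)^2·4.8990/(2)·0.7707^1·0.6372^3 = +0.488332
d^2_{0,-1}(1.3816) = -0.714559 +0.488332 = -0.226227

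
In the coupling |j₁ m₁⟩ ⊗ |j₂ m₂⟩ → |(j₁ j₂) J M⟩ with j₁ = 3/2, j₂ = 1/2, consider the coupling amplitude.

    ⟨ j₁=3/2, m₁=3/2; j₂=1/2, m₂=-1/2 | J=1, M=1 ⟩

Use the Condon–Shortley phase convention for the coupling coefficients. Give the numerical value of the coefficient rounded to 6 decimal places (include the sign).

+√(3/4) = +0.866025

j₁+j₂−J=1  J+j₁−j₂=2  J−j₁+j₂=0  j₁+j₂+J+1=4
(j₁±m₁, j₂±m₂, J±M) = (3,0,0,1,2,0)
P² = 3
sum k=0..0:
  [0] +1/2 = 1/2
S = 1/2
C² = P²·S² = 3/4 ; C = +0.866025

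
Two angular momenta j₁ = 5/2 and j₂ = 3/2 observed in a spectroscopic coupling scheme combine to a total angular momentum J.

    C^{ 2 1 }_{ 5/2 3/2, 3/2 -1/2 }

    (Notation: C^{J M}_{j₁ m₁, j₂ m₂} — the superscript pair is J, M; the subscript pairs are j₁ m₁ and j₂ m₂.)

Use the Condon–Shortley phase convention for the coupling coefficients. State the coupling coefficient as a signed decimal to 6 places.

+√(1/42) = +0.154303

√[5·2!3!1!/7! · 4!1!1!2!3!1!] = √(24/7)
  +(−1)^0/∏(0,2,1,1,2,0)! = 1/4  (running 1/4)
  +(−1)^1/∏(1,1,0,0,3,1)! = -1/6  (running 1/12)
⟨..|..⟩ = √(24/7)·(1/12) = +0.154303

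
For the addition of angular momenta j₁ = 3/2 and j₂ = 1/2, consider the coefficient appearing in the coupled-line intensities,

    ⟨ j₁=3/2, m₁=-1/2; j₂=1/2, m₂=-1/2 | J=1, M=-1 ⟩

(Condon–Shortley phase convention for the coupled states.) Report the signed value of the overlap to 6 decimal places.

+√(1/4) = +0.500000

j₁+j₂−J=1  J+j₁−j₂=2  J−j₁+j₂=0  j₁+j₂+J+1=4
(j₁±m₁, j₂±m₂, J±M) = (1,2,0,1,0,2)
P² = 1
sum k=0..0:
  [0] +1/2 = 1/2
S = 1/2
C² = P²·S² = 1/4 ; C = +0.500000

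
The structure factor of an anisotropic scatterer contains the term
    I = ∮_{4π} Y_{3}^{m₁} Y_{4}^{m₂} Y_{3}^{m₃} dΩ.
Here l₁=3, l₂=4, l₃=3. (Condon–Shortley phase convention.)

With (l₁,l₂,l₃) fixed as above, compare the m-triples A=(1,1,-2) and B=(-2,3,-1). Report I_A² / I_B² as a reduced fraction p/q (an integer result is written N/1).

Shared (l₁,l₂,l₃)=(3,4,3): N and (l;000)² cancel in I_A²/I_B².
A: Δ = 4!·2!·4!/11! = 1/34650; Racah Σ t=1..2: t=1:−1/144 t=2:+1/48 = 1/72; ⇒ 3j(3 4 3; 1 1 -2)² = 16/693, sgn -1
B: Δ = 4!·2!·4!/11! = 1/34650; Racah Σ t=3..4: t=3:−1/288 t=4:+1/144 = 1/288; ⇒ 3j(3 4 3; -2 3 -1)² = 1/99, sgn +1
I_A²/I_B² = (16/693)/(1/99) = 16/7

16/7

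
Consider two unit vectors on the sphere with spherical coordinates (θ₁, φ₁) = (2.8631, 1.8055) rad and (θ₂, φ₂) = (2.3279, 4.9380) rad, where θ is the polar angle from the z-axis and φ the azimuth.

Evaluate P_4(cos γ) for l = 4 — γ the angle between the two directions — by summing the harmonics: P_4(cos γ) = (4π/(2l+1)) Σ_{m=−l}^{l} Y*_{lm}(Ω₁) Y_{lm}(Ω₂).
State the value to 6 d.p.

Term-by-term m-sum for l=4 (normalisation 4π/9 = 1.396263):
  [-4]  conj(Y_{4,-4})(Ω₁) = 0.00149 + 0.00204j ; Y_{4,-4}(Ω₂) = 0.07653 - 0.09693j ; Δ = 0.00031 + 0.00001j
  [-3]  conj(Y_{4,-3})(Ω₁) = -0.01619 + 0.01906j ; Y_{4,-3}(Ω₂) = 0.20674 + 0.25732j ; Δ = -0.00825 - 0.00023j
  [-2]  conj(Y_{4,-2})(Ω₁) = -0.12335 - 0.06257j ; Y_{4,-2}(Ω₂) = -0.36610 + 0.17740j ; Δ = 0.05626 + 0.00102j
  [-1]  conj(Y_{4,-1})(Ω₁) = 0.10093 - 0.42213j ; Y_{4,-1}(Ω₂) = -0.01596 - 0.06952j ; Δ = -0.03096 - 0.00028j
  [+0]  conj(Y_{4,0})(Ω₁) = 0.54765 + 0.00000j ; Y_{4,0}(Ω₂) = -0.35580 + 0.00000j ; Δ = -0.19485 + 0.00000j
  [+1]  conj(Y_{4,1})(Ω₁) = -0.10093 - 0.42213j ; Y_{4,1}(Ω₂) = 0.01596 - 0.06952j ; Δ = -0.03096 + 0.00028j
  [+2]  conj(Y_{4,2})(Ω₁) = -0.12335 + 0.06257j ; Y_{4,2}(Ω₂) = -0.36610 - 0.17740j ; Δ = 0.05626 - 0.00102j
  [+3]  conj(Y_{4,3})(Ω₁) = 0.01619 + 0.01906j ; Y_{4,3}(Ω₂) = -0.20674 + 0.25732j ; Δ = -0.00825 + 0.00023j
  [+4]  conj(Y_{4,4})(Ω₁) = 0.00149 - 0.00204j ; Y_{4,4}(Ω₂) = 0.07653 + 0.09693j ; Δ = 0.00031 - 0.00001j
Accumulated sum -0.16013 - 0.00000j; after 4π/(2l+1) scaling, -0.22358 - 0.00000j ⇒ P_4 = -0.223580

-0.223580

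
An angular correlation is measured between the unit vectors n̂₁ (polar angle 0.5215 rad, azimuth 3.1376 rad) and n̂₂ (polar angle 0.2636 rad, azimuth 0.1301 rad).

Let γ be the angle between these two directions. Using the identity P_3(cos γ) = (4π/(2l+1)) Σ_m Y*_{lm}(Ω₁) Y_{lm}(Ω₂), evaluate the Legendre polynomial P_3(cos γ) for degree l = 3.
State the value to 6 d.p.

Term-by-term m-sum for l=3 (normalisation 4π/7 = 1.795196):
  m=-3: Y*=-0.05158 + 0.00062j  Y=0.00683 - 0.00281j  product -0.00035 + 0.00015j
  m=-2: Y*=0.21992 - 0.00176j  Y=0.06473 - 0.01723j  product 0.01421 - 0.00390j
  m=-1: Y*=-0.44421 + 0.00177j  Y=0.30564 - 0.03999j  product -0.13570 + 0.01831j
  m=+0: Y*=0.24562 + 0.00000j  Y=0.59827 + 0.00000j  product 0.14694 + 0.00000j
  m=+1: Y*=0.44421 + 0.00177j  Y=-0.30564 - 0.03999j  product -0.13570 - 0.01831j
  m=+2: Y*=0.21992 + 0.00176j  Y=0.06473 + 0.01723j  product 0.01421 + 0.00390j
  m=+3: Y*=0.05158 + 0.00062j  Y=-0.00683 - 0.00281j  product -0.00035 - 0.00015j
Accumulated sum -0.09674 - 0.00000j; after 4π/(2l+1) scaling, -0.17367 - 0.00000j ⇒ P_3 = -0.173671

-0.173671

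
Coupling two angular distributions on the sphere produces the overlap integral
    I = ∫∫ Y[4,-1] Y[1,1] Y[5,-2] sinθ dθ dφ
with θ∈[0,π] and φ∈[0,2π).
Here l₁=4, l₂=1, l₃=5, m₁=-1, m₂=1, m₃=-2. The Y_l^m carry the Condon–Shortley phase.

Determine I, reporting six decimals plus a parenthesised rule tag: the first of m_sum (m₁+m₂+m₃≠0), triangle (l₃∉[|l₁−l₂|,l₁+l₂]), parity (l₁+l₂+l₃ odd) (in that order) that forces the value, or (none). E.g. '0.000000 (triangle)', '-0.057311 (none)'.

0.000000 (m_sum)

-1 + 1 − 2 = -2 ≠ 0: azimuthal integral kills it; I = 0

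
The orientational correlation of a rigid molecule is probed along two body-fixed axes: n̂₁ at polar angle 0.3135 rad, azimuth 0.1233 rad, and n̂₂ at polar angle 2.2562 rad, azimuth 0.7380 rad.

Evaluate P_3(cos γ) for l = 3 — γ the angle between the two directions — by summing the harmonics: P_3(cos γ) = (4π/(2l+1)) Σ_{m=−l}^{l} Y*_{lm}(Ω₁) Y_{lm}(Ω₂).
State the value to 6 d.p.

0.441976

Summing Y*_{l m}(θ₁,φ₁)·Y_{l m}(θ₂,φ₂) over m ∈ [−3, 3]; prefactor 4π/(2·3+1) = 1.795196:
  [-3]  conj(Y_{3,-3})(Ω₁) = (0.011409, 0.004424) ; Y_{3,-3}(Ω₂) = (-0.116104, -0.154901) ; Δ = (-0.000639, -0.002281)
  [-2]  conj(Y_{3,-2})(Ω₁) = (0.089661, 0.022570) ; Y_{3,-2}(Ω₂) = (-0.036698, 0.385967) ; Δ = (-0.012002, 0.033778)
  [-1]  conj(Y_{3,-1})(Ω₁) = (0.348602, 0.043202) ; Y_{3,-1}(Ω₂) = (0.185718, -0.168898) ; Δ = (0.072039, -0.050855)
  [+0]  conj(Y_{3,0})(Ω₁) = (0.541171, -0.000000) ; Y_{3,0}(Ω₂) = (0.235423, 0.000000) ; Δ = (0.127404, 0.000000)
  [+1]  conj(Y_{3,1})(Ω₁) = (-0.348602, 0.043202) ; Y_{3,1}(Ω₂) = (-0.185718, -0.168898) ; Δ = (0.072039, 0.050855)
  [+2]  conj(Y_{3,2})(Ω₁) = (0.089661, -0.022570) ; Y_{3,2}(Ω₂) = (-0.036698, -0.385967) ; Δ = (-0.012002, -0.033778)
  [+3]  conj(Y_{3,3})(Ω₁) = (-0.011409, 0.004424) ; Y_{3,3}(Ω₂) = (0.116104, -0.154901) ; Δ = (-0.000639, 0.002281)
Σ over m = (0.246199, 0.000000); ×(4π/7) → (0.441976, 0.000000). Real part: 0.441976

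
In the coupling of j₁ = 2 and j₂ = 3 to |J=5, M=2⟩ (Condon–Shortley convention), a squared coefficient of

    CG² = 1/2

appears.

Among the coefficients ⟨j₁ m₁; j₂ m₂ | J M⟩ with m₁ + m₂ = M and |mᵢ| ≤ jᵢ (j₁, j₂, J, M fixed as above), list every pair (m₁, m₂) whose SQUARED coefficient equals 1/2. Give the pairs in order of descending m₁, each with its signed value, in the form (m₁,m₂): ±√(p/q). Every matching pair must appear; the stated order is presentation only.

(1,1): +√(1/2)

Admissible pairs with m₁+m₂ = M = 2: (-1,3), (0,2), (1,1), (2,0)
  (m₁,m₂)=(2,0): CG² = 1/6, CG = +√(1/6)
  (m₁,m₂)=(1,1): CG² = 1/2, CG = +√(1/2)   ← matches the target
  (m₁,m₂)=(0,2): CG² = 3/10, CG = +√(3/10)
  (m₁,m₂)=(-1,3): CG² = 1/30, CG = +√(1/30)
Pairs with CG² = 1/2: (1,1): +√(1/2)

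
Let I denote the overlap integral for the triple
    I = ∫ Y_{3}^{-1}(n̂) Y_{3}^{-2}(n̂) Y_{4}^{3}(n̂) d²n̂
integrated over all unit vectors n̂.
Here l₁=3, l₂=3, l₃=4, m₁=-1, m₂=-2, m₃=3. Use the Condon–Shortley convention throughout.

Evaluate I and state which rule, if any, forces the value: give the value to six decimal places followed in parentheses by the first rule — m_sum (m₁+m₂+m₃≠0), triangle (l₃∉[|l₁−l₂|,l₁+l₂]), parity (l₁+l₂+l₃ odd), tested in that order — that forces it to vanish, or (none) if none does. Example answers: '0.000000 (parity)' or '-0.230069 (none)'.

Checks pass: Σm=0; 10 even; l₃=4∈[0,6].
(2·3+1)(2·3+1)(2·4+1) = 441
Δ: 2! 4! 4! / 11! → 1/34650
sum: t=0:+1/72 t=1:−1/16 t=2:+1/72 = -5/144
3j²(3 3 4; 0 0 0) = Δ·Π!·Σ² = 2/77  (sign -1)
sum: t=0:+1/288 t=1:−1/144 = -1/288
3j²(3 3 4; -1 -2 3) = Δ·Π!·Σ² = 1/99  (sign +1)
combine: 4πI² = 441·2/77·1/99 = 14/121
take √, sign -1: I = -0.09595473
No selection rule forces the value: the integral is nonzero (none).

-0.095955 (none)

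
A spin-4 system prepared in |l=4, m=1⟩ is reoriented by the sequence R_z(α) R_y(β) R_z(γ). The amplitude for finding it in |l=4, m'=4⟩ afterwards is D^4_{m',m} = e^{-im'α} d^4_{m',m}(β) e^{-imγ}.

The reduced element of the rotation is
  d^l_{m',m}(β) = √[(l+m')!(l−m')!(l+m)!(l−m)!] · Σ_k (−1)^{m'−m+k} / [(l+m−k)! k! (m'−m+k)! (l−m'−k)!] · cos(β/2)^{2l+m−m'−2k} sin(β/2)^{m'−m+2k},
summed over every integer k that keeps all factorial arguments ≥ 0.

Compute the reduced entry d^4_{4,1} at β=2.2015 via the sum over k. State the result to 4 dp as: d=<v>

d^4_{4,1}(β=2.2015) via the finite sum:
With c≡cos(β/2)=0.452928 and s≡sin(β/2)=0.891547, N=[40320·1·120·6]^{1/2}=5387.986637
The bounds max(0,m−m')=0 and min(l+m,l−m')=0 give 1 term
  k=0: (−1)^3·5387.9866/(720)·0.4529^5·0.8915^3 = -0.101081
d^4_{4,1}(2.2015) = -0.101081

d=-0.1011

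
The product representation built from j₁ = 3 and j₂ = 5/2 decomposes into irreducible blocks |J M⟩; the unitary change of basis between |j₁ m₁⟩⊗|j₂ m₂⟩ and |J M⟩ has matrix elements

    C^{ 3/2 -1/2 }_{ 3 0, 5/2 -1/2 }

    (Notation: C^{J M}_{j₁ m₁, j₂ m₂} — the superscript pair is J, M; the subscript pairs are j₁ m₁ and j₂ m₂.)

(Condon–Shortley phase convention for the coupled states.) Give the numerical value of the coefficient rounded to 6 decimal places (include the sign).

j₁+j₂−J=4  J+j₁−j₂=2  J−j₁+j₂=1  j₁+j₂+J+1=8
(j₁±m₁, j₂±m₂, J±M) = (3,3,2,3,1,2)
P² = 144/35
sum k=1..2:
  [1] −1/12 = -1/12
  [2] +1/4 = 1/4
S = 1/6
C² = P²·S² = 4/35 ; C = +0.338062

+√(4/35) ≈ +0.338062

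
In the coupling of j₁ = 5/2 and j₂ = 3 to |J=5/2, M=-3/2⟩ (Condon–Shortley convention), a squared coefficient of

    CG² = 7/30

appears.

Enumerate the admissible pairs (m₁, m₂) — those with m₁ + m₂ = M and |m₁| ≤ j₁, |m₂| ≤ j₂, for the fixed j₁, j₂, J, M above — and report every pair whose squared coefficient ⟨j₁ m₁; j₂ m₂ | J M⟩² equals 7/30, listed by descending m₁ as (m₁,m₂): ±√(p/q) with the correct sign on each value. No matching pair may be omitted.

Admissible pairs with m₁+m₂ = M = -3/2: (-5/2,1), (-3/2,0), (-1/2,-1), (1/2,-2), (3/2,-3)
  (m₁,m₂)=(3/2,-3): CG² = 8/21, CG = +√(8/21)
  (m₁,m₂)=(1/2,-2): CG² = 1/14, CG = −√(1/14)
  (m₁,m₂)=(-1/2,-1): CG² = 1/35, CG = −√(1/35)
  (m₁,m₂)=(-3/2,0): CG² = 7/30, CG = +√(7/30)   ← matches the target
  (m₁,m₂)=(-5/2,1): CG² = 2/7, CG = −√(2/7)
Pairs with CG² = 7/30: (-3/2,0): +√(7/30)

(-3/2,0): +√(7/30)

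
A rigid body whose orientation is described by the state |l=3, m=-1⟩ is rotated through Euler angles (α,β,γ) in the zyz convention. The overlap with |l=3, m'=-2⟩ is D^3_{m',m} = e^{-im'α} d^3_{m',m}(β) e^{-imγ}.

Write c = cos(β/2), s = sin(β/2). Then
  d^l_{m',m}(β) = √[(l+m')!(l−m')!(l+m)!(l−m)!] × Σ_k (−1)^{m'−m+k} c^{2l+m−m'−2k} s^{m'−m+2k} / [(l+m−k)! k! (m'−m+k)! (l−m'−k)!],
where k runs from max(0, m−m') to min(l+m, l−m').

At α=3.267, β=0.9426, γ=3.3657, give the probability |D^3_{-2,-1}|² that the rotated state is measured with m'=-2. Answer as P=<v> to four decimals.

P=0.1501

D^3_{-2,-1}(3.2670,0.9426,3.3657) = e^{-i·-2·3.2670}·d^3_{-2,-1}(0.9426)·e^{-i·-1·3.3657}. Compute d first:
With c≡cos(β/2)=0.890979 and s≡sin(β/2)=0.454045, N=[1·120·2·24]^{1/2}=75.894664
The bounds max(0,m−m')=1 and min(l+m,l−m')=2 give 2 terms
  k=1: (−1)^0·75.8947/(24)·0.8910^5·0.4540^1 = +0.806187
  k=2: (−1)^1·75.8947/(12)·0.8910^3·0.4540^3 = -0.418725
d^3_{-2,-1}(0.9426) = +0.806187 -0.418725 = +0.387462
|D^3_{-2,-1}|² = |d^3_{-2,-1}(β)|² = (+0.387462)² = 0.150127 (the z-rotation phases have unit modulus)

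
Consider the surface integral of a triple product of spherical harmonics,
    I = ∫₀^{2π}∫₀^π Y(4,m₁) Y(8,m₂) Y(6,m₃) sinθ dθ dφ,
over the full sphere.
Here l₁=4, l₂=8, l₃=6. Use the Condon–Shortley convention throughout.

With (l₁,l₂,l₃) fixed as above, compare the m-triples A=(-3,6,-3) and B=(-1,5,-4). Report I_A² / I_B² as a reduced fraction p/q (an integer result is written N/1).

441/5

l's match ⇒ only the (l;m) 3-j factors differ between A and B.
A: triangle coeff Δ(4,8,6) = 1/23279256; Σ_t [5,6]: t=5:−1/87091200 t=6:+1/58060800 = 1/174182400; (3j)²=7/2584 [(4 8 6; -3 6 -3)], sign=-1
B: triangle coeff Δ(4,8,6) = 1/23279256; Σ_t [3,5]: t=3:−1/261273600 t=4:+1/17418240 t=5:−1/19353600 = 1/522547200; (3j)²=5/162792 [(4 8 6; -1 5 -4)], sign=+1
I_A²/I_B² = (7/2584)/(5/162792) = 441/5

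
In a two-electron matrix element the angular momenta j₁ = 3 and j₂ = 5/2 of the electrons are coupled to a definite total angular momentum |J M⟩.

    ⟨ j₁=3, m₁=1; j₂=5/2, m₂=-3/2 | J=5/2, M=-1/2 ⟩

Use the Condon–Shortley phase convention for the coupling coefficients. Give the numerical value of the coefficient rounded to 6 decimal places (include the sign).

-0.169031

√[6·3!3!2!/9! · 4!2!1!4!2!3!] = √(576/35)
  +(−1)^0/∏(0,3,2,1,1,1)! = 1/12  (running 1/12)
  +(−1)^1/∏(1,2,1,0,2,2)! = -1/8  (running -1/24)
⟨..|..⟩ = √(576/35)·(-1/24) = -0.169031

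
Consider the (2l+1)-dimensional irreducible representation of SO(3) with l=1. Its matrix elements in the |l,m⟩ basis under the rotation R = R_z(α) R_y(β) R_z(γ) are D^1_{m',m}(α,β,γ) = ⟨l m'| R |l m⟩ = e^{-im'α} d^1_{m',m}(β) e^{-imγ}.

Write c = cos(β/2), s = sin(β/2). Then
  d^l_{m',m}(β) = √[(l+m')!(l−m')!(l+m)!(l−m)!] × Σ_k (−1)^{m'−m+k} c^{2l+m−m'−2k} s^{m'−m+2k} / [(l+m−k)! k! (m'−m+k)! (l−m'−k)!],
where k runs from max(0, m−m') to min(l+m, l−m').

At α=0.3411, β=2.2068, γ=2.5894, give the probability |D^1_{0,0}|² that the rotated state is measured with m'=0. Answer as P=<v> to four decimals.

D^1_{0,0}(0.3411,2.2068,2.5894) = e^{-i·0·0.3411}·d^1_{0,0}(2.2068)·e^{-i·0·2.5894}. Compute d first:
With c≡cos(β/2)=0.450563 and s≡sin(β/2)=0.892744, N=[1·1·1·1]^{1/2}=1.000000
k∈{0,1} keeps every argument non-negative
  k=0: (−1)^0·1.0000/(1)·0.4506^2·0.8927^0 = +0.203007
  k=1: (−1)^1·1.0000/(1)·0.4506^0·0.8927^2 = -0.796993
d^1_{0,0}(2.2068) = +0.203007 -0.796993 = -0.593985
|D^1_{0,0}|² = |d^1_{0,0}(β)|² = (-0.593985)² = 0.352818 (the z-rotation phases have unit modulus)

P=0.3528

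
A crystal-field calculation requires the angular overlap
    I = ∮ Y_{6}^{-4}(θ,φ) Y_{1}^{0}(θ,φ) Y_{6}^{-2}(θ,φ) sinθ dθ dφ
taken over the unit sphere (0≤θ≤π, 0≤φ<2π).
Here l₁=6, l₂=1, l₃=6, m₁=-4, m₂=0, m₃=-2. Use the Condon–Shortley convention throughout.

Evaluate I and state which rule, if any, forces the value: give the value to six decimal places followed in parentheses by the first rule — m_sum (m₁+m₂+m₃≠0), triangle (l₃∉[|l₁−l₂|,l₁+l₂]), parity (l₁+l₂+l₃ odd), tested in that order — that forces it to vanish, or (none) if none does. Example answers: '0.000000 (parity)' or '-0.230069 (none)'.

Σmᵢ = -6 ≠ 0, so the φ-integral vanishes; I = 0

0.000000 (m_sum)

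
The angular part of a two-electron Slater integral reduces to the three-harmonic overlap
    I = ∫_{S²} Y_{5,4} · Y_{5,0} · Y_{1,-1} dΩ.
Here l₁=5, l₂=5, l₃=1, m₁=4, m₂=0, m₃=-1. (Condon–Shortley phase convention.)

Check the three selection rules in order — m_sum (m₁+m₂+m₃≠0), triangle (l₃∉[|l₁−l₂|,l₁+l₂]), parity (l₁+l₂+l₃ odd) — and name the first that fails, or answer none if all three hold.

m_sum

Σmᵢ = 3  ✗
l₃∈[|l₁−l₂|,l₁+l₂]=[0,10], have l₃=1
Σlᵢ = 11 ⇒ odd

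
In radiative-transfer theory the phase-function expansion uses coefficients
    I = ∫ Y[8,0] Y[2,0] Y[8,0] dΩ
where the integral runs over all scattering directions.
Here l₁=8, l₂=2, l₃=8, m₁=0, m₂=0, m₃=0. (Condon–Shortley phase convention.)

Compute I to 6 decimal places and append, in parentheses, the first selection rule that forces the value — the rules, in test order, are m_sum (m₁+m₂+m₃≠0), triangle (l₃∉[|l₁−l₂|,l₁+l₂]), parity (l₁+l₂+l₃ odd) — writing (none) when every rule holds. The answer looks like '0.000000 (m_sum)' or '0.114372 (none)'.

0.159356 (none)

m-sum 0 ✓  L=18 even ✓  6≤8≤10 ✓
Π(2lᵢ+1) = 17×5×17 = 1445
triangle coeff Δ(8,2,8) = 1/348840
Σ_t [0,2]: t=0:+1/116121600 t=1:−1/25401600 t=2:+1/116121600 = -1/45158400
(3j)²=24/1615 [(8 2 8; 0 0 0)], sign=-1
(m-triple is (0,0,0) — same symbol as above.)
⇒ 4πI² = 576/1805
I = (+1)√(576/1805/(4π)) = 0.15935574
No selection rule forces the value: the integral is nonzero (none).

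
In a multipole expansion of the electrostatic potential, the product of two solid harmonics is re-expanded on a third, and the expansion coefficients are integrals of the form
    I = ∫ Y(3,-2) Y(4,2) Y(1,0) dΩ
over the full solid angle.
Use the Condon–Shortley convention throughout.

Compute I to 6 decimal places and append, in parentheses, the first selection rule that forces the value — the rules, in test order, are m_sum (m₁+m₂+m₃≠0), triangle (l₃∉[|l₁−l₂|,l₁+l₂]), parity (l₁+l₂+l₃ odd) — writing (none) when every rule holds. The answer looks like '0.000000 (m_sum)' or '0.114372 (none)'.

0.213244 (none)

m-sum 0 ✓  L=8 even ✓  1≤1≤7 ✓
Π(2lᵢ+1) = 7×9×3 = 189
triangle coeff Δ(3,4,1) = 1/252
Σ_t [3,3]: t=3:−1/36 = -1/36
(3j)²=4/63 [(3 4 1; 0 0 0)], sign=+1
Σ_t [5,5]: t=5:−1/120 = -1/120
(3j)²=1/21 [(3 4 1; -2 2 0)], sign=+1
⇒ 4πI² = 4/7
I = (+1)√(4/7/(4π)) = 0.21324362
No selection rule forces the value: the integral is nonzero (none).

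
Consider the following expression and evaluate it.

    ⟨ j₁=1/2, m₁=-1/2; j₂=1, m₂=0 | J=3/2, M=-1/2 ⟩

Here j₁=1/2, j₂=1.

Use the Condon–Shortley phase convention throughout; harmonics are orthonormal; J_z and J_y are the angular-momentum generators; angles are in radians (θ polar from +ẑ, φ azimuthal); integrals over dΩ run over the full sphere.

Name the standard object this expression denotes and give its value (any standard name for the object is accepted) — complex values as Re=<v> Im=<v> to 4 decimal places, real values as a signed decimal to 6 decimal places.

Clebsch–Gordan coefficient, +√(2/3) ≈ +0.816497

This is a Clebsch–Gordan (vector-coupling) coefficient.
√[4·0!1!2!/4! · 0!1!1!1!1!2!] = √(2/3)
  +(−1)^0/∏(0,0,1,1,0,1)! = 1  (running 1)
⟨..|..⟩ = √(2/3)·(1) = +0.816497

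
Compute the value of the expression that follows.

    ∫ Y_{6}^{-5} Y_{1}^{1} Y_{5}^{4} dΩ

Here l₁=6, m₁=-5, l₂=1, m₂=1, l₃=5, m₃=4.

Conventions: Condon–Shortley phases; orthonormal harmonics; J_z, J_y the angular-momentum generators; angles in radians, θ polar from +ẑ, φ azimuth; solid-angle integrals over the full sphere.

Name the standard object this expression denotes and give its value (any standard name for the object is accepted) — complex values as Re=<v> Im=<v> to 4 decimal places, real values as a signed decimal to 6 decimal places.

Gaunt coefficient, -0.303018

This is a Gaunt coefficient — the integral of a triple product of spherical harmonics over the sphere.
Checks pass: Σm=0; 12 even; l₃=5∈[5,7].
(2·6+1)(2·1+1)(2·5+1) = 429
Δ: 2! 10! 0! / 13! → 1/858
sum: t=1:−1/14400 = -1/14400
3j²(6 1 5; 0 0 0) = Δ·Π!·Σ² = 6/143  (sign +1)
sum: t=2:+1/725760 = 1/725760
3j²(6 1 5; -5 1 4) = Δ·Π!·Σ² = 5/78  (sign -1)
combine: 4πI² = 429·6/143·5/78 = 15/13
take √, sign -1: I = -0.30301841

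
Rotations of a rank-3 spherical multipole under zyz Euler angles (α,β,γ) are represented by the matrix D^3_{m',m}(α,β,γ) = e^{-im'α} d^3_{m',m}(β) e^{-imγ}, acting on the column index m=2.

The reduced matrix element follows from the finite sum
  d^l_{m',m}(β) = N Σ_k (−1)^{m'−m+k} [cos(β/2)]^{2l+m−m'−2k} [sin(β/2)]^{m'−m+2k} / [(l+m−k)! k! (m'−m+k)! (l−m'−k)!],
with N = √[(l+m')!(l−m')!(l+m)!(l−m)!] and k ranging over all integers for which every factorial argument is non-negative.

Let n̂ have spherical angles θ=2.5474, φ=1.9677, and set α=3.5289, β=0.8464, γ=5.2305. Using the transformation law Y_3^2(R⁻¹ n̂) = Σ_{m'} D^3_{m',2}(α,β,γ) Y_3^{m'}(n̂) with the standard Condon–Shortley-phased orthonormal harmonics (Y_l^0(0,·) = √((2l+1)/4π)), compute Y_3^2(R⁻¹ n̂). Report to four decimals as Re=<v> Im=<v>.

Need the full column D^3_{m',2} for m'=−3..3 at α=3.5289, β=0.8464, γ=5.2305.
cos(β/2)=0.911779, sin(β/2)=0.410680
d^3_{-3,2}: single k=5 term ⇒ +0.026091;  D = +0.025885+0.003271i
d^3_{-2,2}: k∈[4..5] ⇒ +0.118240 -0.004798 = +0.113443;  D = -0.109583+0.029340i
d^3_{-1,2}: k∈[3..4] ⇒ +0.332056 -0.033683 = +0.298373;  D = +0.237726-0.180313i
d^3_{0,2}: k∈[2..3] ⇒ +0.638451 -0.129526 = +0.508925;  D = -0.259285+0.437923i
d^3_{1,2}: k∈[1..2] ⇒ +0.818376 -0.332056 = +0.486320;  D = +0.071360-0.481056i
d^3_{2,2}: k∈[0..1] ⇒ +0.574564 -0.582823 = -0.008259;  D = -0.001963-0.008022i
d^3_{3,2}: single k=0 term ⇒ -0.633911;  D = +0.372106+0.513206i
Y_3^{m'}(θ=2.5474,φ=1.9677) and Σ D·Y over m':
  (+0.0259+0.0033i)·(+0.0680+0.0272i)  (-0.1096+0.0293i)·(+0.1861-0.1892i)  (+0.2377-0.1803i)·(-0.1702-0.4060i)  (-0.2593+0.4379i)·(-0.1339+0.0000i)  (+0.0714-0.4811i)·(+0.1702-0.4060i)  (-0.0020-0.0080i)·(+0.1861+0.1892i)  (+0.3721+0.5132i)·(-0.0680+0.0272i)
Y_3^2(R⁻¹ n̂) = -0.313345-0.234795i

Re=-0.3133 Im=-0.2348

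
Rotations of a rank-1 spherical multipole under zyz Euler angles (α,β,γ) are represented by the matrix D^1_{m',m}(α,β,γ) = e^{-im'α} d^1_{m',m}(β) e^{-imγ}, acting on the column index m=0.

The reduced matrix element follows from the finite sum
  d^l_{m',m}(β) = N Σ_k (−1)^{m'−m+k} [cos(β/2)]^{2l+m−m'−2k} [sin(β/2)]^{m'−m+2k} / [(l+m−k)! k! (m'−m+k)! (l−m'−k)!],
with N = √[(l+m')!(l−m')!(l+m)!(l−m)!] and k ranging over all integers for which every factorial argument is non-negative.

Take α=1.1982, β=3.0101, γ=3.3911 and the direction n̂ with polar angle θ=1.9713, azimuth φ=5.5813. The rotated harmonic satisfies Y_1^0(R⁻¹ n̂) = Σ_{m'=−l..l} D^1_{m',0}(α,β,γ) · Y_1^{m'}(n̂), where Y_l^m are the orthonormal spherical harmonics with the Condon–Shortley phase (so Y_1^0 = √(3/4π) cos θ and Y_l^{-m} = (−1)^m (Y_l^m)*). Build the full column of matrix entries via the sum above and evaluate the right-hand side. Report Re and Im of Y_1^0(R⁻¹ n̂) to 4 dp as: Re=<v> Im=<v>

Re=0.1698 Im=0.0000

Need the full column D^1_{m',0} for m'=−1..1 at α=1.1982, β=3.0101, γ=3.3911.
cos(β/2)=0.065699, sin(β/2)=0.997839
d^1_{-1,0}: single k=1 term ⇒ +0.092712;  D = +0.033750+0.086350i
d^1_{0,0}: k∈[0..1] ⇒ +0.004316 -0.995684 = -0.991367;  D = -0.991367+0.000000i
d^1_{1,0}: single k=0 term ⇒ -0.092712;  D = -0.033750+0.086350i
Y_1^{m'}(θ=1.9713,φ=5.5813) and Σ D·Y over m':
  (+0.0338+0.0864i)·(+0.2430+0.2054i)  (-0.9914+0.0000i)·(-0.1905+0.0000i)  (-0.0338+0.0864i)·(-0.2430+0.2054i)
Y_1^0(R⁻¹ n̂) = +0.169776+0.000000i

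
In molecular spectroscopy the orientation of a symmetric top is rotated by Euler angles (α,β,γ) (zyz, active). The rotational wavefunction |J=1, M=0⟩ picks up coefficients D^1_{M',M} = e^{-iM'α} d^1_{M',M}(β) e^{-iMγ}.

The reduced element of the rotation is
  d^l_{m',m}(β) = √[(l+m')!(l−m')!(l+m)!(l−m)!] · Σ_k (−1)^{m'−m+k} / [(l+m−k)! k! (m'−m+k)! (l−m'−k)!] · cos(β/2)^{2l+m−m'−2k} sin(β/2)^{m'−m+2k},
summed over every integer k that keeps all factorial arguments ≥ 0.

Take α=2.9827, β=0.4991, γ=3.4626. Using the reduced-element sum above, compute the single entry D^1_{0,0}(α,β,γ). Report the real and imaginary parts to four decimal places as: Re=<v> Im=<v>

Re=0.8780 Im=0.0000

First d^1_{0,0}(β=0.4991), then the phase factors e^{-i(0)α} and e^{-i(0)γ}:
With c≡cos(β/2)=0.969024 and s≡sin(β/2)=0.246968, N=[1·1·1·1]^{1/2}=1.000000
k∈{0,1} keeps every argument non-negative
  k=0: (−1)^0·1.0000/(1)·0.9690^2·0.2470^0 = +0.939007
  k=1: (−1)^1·1.0000/(1)·0.9690^0·0.2470^2 = -0.060993
d^1_{0,0}(0.4991) = +0.939007 -0.060993 = +0.878014
Phases: e^{-i·(0)·2.9827}=+1.000000+0.000000i, e^{-i·(0)·3.4626}=+1.000000+0.000000i ⇒ D=+0.878014+0.000000i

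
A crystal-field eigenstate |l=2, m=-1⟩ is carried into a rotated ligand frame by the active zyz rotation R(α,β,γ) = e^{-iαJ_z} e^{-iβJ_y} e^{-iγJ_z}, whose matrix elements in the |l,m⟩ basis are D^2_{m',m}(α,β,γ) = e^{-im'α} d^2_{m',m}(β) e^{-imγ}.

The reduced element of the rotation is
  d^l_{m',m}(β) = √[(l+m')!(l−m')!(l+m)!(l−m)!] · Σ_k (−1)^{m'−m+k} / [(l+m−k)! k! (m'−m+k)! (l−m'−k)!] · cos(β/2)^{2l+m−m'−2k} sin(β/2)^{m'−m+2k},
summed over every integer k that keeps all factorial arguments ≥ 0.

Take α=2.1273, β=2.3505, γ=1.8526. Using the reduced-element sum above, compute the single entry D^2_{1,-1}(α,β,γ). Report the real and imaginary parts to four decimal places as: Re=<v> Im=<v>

Re=-0.3329 Im=0.0938

Split into d^2_{1,-1}(β=2.3505) × two z-phases.
With c≡cos(β/2)=0.385312 and s≡sin(β/2)=0.922786, N=[6·1·1·6]^{1/2}=6.000000
k∈{0,1} keeps every argument non-negative
  k=0: (−1)^2·6.0000/(2)·0.3853^2·0.9228^2 = +0.379271
  k=1: (−1)^3·6.0000/(6)·0.3853^0·0.9228^4 = -0.725111
d^2_{1,-1}(2.3505) = +0.379271 -0.725111 = -0.345840
D = (-0.528221-0.849107i)·(-0.345840)·(-0.278089+0.960555i) = -0.332873+0.093812i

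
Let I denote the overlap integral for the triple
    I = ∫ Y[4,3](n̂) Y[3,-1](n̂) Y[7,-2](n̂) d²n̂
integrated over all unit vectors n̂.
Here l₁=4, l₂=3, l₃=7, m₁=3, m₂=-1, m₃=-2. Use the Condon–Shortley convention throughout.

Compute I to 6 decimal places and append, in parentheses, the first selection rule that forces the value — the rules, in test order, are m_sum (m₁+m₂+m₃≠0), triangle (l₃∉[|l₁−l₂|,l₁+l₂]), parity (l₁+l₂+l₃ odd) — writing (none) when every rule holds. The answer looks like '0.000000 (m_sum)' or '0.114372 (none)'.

Checks pass: Σm=0; 14 even; l₃=7∈[1,7].
(2·4+1)(2·3+1)(2·7+1) = 945
Δ: 0! 8! 6! / 15! → 1/45045
sum: t=0:+1/20736 = 1/20736
3j²(4 3 7; 0 0 0) = Δ·Π!·Σ² = 35/1287  (sign -1)
sum: t=0:+1/241920 = 1/241920
3j²(4 3 7; 3 -1 -2) = Δ·Π!·Σ² = 4/1001  (sign -1)
combine: 4πI² = 945·35/1287·4/1001 = 2100/20449
take √, sign +1: I = 0.09040005
No selection rule forces the value: the integral is nonzero (none).

0.090400 (none)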